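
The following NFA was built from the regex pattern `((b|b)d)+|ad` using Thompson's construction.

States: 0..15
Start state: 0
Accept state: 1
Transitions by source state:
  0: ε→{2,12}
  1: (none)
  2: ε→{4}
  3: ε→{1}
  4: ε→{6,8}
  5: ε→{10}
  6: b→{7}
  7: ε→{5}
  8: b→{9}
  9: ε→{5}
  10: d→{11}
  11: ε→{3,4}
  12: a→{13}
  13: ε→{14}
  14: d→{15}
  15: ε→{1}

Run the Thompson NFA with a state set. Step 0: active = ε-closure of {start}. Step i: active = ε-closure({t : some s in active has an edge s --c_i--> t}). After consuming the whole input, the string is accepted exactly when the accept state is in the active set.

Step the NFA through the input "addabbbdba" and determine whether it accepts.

Answer: REJECT

Derivation:
initial (ε-close {0}): {0,2,4,6,8,12}
'a' @ 1: {13,14}
'd' @ 2: {1,15}  [accepting]
'd' @ 3: {}  — dead — no transitions
rest 'abbbdba' ignored (set empty)
end set {} — state 1 not in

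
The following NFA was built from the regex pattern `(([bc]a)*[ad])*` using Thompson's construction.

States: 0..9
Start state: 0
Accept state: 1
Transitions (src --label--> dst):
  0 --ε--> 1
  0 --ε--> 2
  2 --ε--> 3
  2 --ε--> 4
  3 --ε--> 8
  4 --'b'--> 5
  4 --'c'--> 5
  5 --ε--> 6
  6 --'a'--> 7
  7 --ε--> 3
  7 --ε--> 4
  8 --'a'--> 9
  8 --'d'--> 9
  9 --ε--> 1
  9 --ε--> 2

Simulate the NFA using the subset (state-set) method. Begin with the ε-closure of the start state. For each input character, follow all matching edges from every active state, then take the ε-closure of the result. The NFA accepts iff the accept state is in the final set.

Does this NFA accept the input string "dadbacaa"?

Answer: ACCEPT

Trace:
start: ε-closure({0}) = {0,1,2,3,4,8}
'd' @ 1: {1,2,3,4,8,9}  [accepting]
'a' @ 2: {1,2,3,4,8,9}  [accepting]
'd' @ 3: {1,2,3,4,8,9}  [accepting]
'b' @ 4: {5,6}
'a' @ 5: {3,4,7,8}
'c' @ 6: {5,6}
'a' @ 7: {3,4,7,8}
'a' @ 8: {1,2,3,4,8,9}  [accepting]
after full input: {1,2,3,4,8,9}  (accept=1 in)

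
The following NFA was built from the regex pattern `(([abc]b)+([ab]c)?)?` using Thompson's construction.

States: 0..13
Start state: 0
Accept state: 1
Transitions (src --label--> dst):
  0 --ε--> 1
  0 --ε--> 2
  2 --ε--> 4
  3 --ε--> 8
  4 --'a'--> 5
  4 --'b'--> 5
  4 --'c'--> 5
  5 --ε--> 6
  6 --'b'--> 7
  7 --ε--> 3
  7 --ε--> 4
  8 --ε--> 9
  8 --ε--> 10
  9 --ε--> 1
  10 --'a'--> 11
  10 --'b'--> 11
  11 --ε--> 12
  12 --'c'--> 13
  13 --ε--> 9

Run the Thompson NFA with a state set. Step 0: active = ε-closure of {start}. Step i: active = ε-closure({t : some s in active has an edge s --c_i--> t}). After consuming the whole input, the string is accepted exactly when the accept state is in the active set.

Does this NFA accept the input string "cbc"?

Answer: REJECT

Derivation:
S₀ = ε-closure({0}) = {0,1,2,4}
'c' @ 1: {5,6}
'b' @ 2: {1,3,4,7,8,9,10}  [accepting]
'c' @ 3: {5,6}
after full input: {5,6}  (accept=1 not in)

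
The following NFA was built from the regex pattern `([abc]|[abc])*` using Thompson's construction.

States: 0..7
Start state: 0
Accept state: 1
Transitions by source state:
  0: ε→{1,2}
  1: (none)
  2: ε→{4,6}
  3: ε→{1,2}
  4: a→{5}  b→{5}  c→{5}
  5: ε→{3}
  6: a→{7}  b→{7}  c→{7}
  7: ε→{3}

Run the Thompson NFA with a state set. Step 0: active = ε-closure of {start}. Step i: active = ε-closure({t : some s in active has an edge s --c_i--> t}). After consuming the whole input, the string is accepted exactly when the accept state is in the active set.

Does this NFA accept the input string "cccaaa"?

Answer: ACCEPT

Steps:
initial (ε-close {0}): {0,1,2,4,6}
'c' @ 1: {1,2,3,4,5,6,7}  [accepting]
'c' @ 2: {1,2,3,4,5,6,7}  [accepting]
'c' @ 3: {1,2,3,4,5,6,7}  [accepting]
'a' @ 4: {1,2,3,4,5,6,7}  [accepting]
'a' @ 5: {1,2,3,4,5,6,7}  [accepting]
'a' @ 6: {1,2,3,4,5,6,7}  [accepting]
end set {1,2,3,4,5,6,7} — state 1 in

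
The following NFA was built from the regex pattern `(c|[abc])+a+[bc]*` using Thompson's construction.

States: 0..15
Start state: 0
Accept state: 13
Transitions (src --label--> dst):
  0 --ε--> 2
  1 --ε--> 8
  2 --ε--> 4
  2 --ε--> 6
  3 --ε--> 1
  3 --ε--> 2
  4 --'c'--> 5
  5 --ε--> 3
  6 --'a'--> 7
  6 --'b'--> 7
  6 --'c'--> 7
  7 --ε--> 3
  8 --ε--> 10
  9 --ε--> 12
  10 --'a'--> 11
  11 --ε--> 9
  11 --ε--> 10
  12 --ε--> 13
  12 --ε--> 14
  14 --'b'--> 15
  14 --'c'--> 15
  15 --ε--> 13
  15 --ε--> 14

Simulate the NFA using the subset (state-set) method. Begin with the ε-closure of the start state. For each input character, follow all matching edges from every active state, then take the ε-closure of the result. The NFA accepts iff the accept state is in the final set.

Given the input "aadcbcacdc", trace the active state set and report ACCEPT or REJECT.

start: ε-closure({0}) = {0,2,4,6}
'a' @ 1: {1,2,3,4,6,7,8,10}
'a' @ 2: {1,2,3,4,6,7,8,9,10,11,12,13,14}  (accept∈set)
'd' @ 3: {}  — dead — no transitions
rest 'cbcacdc' ignored (set empty)
after full input: {}  (accept=13 not in)

Answer: REJECT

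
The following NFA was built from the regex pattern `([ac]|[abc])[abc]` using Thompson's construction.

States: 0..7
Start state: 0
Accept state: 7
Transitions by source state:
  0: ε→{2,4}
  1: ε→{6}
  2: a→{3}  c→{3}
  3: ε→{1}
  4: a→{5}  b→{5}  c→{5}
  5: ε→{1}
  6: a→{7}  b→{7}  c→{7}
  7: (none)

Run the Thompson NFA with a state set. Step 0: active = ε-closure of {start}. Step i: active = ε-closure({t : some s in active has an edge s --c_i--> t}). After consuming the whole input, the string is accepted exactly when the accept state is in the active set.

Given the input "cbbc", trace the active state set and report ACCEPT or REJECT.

Answer: REJECT

Derivation:
start: ε-closure({0}) = {0,2,4}
'c' @ 1: {1,3,5,6}
'b' @ 2: {7}  [accepting]
'b' @ 3: {}  — no active states
rest 'c' ignored (set empty)
after full input: {}  (accept=7 not in)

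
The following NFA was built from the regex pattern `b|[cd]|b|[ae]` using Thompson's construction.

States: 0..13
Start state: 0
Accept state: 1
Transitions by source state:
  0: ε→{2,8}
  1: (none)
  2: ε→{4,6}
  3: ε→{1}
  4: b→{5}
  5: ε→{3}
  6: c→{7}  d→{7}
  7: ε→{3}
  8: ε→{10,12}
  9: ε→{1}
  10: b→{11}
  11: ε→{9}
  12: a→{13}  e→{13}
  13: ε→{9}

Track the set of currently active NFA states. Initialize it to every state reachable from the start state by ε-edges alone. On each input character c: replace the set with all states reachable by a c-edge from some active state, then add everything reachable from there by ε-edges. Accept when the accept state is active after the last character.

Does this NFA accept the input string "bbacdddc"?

start: ε-closure({0}) = {0,2,4,6,8,10,12}
'b' @ 1: {1,3,5,9,11}  (accept∈set)
'b' @ 2: {}  — dead — no transitions
rest 'acdddc' ignored (set empty)
after full input: {}  (accept=1 not in)

Answer: REJECT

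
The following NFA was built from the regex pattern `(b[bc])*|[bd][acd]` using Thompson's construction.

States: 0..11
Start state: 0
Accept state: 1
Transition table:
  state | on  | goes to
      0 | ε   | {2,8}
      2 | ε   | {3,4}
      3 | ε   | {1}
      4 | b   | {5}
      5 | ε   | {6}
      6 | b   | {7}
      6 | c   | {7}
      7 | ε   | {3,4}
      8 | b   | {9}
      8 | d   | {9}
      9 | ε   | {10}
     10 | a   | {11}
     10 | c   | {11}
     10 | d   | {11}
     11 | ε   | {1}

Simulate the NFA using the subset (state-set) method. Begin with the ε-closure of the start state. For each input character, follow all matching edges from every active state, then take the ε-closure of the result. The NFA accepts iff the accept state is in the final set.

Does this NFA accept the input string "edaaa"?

start: ε-closure({0}) = {0,1,2,3,4,8}
'e' @ 1: {}  — no active states
rest 'daaa' ignored (set empty)
final: {}; accept 1 not in set

Answer: REJECT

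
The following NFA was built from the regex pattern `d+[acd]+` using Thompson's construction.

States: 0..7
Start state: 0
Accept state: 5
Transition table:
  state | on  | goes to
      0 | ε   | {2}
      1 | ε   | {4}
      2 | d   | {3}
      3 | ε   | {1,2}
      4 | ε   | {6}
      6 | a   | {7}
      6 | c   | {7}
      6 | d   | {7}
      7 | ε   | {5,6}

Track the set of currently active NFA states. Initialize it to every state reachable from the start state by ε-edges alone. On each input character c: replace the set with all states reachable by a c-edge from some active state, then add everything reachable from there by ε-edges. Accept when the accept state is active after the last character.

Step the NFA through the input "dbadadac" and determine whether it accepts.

initial (ε-close {0}): {0,2}
'd' @ 1: {1,2,3,4,6}
'b' @ 2: {}  — state set empty
rest 'adadac' ignored (set empty)
end set {} — state 5 not in

Answer: REJECT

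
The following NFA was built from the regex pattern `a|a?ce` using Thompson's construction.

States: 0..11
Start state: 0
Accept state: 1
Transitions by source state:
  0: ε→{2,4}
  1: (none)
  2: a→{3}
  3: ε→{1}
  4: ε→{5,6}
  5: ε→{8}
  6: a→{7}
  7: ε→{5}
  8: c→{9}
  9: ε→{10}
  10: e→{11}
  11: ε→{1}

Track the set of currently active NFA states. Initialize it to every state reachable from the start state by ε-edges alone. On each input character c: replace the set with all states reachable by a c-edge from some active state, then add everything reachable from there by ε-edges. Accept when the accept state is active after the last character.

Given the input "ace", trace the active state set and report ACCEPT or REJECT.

Answer: ACCEPT

Derivation:
initial (ε-close {0}): {0,2,4,5,6,8}
'a' @ 1: {1,3,5,7,8}  ✓accept
'c' @ 2: {9,10}
'e' @ 3: {1,11}  ✓accept
after full input: {1,11}  (accept=1 in)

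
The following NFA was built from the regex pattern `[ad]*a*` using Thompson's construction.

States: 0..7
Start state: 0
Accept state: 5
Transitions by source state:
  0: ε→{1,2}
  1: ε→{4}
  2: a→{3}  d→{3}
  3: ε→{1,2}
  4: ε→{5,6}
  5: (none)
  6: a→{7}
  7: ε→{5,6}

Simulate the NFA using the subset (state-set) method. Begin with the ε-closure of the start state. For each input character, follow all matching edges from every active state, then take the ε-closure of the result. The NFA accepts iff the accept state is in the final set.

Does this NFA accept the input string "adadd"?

start: ε-closure({0}) = {0,1,2,4,5,6}
'a' @ 1: {1,2,3,4,5,6,7}  (accept∈set)
'd' @ 2: {1,2,3,4,5,6}  (accept∈set)
'a' @ 3: {1,2,3,4,5,6,7}  (accept∈set)
'd' @ 4: {1,2,3,4,5,6}  (accept∈set)
'd' @ 5: {1,2,3,4,5,6}  (accept∈set)
after full input: {1,2,3,4,5,6}  (accept=5 in)

Answer: ACCEPT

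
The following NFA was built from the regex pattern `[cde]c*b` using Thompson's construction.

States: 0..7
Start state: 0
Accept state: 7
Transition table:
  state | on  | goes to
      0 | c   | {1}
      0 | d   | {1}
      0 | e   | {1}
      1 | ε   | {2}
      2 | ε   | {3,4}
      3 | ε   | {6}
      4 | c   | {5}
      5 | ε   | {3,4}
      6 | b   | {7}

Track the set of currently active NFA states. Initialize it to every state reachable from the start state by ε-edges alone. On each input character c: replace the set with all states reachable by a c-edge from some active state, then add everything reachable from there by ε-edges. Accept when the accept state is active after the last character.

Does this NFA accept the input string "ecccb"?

Answer: ACCEPT

Derivation:
S₀ = ε-closure({0}) = {0}
'e' @ 1: {1,2,3,4,6}
'c' @ 2: {3,4,5,6}
'c' @ 3: {3,4,5,6}
'c' @ 4: {3,4,5,6}
'b' @ 5: {7}  [accepting]
final: {7}; accept 7 in set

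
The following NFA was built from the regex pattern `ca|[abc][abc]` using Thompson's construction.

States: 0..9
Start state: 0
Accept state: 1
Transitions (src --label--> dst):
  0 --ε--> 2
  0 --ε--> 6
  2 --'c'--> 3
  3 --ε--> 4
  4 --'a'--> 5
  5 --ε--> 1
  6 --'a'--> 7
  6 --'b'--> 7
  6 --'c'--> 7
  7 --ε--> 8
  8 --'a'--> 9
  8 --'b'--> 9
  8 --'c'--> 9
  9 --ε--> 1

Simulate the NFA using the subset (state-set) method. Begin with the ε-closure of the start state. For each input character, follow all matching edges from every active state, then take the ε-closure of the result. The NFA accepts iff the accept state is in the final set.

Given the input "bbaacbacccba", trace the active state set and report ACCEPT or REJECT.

Answer: REJECT

Trace:
initial (ε-close {0}): {0,2,6}
'b' @ 1: {7,8}
'b' @ 2: {1,9}  [accepting]
'a' @ 3: {}  — dead — no transitions
rest 'acbacccba' ignored (set empty)
after full input: {}  (accept=1 not in)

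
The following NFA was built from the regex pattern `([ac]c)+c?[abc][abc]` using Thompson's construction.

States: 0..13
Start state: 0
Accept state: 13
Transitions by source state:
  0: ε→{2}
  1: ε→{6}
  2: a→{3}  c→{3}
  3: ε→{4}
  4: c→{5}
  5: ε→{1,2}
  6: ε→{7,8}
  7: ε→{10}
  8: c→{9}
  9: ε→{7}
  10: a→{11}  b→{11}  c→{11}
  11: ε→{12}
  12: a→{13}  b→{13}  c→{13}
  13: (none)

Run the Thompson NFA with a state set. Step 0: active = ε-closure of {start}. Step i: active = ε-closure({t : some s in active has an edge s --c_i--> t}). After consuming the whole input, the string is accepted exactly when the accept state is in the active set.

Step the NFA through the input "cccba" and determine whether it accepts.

Answer: ACCEPT

Derivation:
start: ε-closure({0}) = {0,2}
'c' @ 1: {3,4}
'c' @ 2: {1,2,5,6,7,8,10}
'c' @ 3: {3,4,7,9,10,11,12}
'b' @ 4: {11,12,13}  (accept∈set)
'a' @ 5: {13}  (accept∈set)
end set {13} — state 13 in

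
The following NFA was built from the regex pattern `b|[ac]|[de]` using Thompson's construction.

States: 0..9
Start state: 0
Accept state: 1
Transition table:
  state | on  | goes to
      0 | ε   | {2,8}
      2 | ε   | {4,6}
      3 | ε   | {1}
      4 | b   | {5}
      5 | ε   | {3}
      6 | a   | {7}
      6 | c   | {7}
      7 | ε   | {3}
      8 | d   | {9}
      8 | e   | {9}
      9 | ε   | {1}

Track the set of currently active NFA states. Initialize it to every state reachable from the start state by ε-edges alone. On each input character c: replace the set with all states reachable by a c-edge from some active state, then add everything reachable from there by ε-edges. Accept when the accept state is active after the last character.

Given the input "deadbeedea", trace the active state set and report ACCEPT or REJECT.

S₀ = ε-closure({0}) = {0,2,4,6,8}
'd' @ 1: {1,9}  [accepting]
'e' @ 2: {}  — no active states
rest 'adbeedea' ignored (set empty)
end set {} — state 1 not in

Answer: REJECT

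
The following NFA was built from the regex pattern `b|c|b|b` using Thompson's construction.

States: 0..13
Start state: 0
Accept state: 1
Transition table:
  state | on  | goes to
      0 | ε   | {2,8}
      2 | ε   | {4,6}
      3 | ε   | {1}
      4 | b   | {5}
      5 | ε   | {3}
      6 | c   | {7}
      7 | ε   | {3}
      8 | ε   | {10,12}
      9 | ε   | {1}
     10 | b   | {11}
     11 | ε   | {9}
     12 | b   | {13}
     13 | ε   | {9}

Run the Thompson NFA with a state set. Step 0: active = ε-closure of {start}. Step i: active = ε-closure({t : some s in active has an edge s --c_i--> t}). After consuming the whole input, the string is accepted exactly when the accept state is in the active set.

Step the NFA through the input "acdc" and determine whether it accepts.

Answer: REJECT

Derivation:
start: ε-closure({0}) = {0,2,4,6,8,10,12}
'a' @ 1: {}  — state set empty
rest 'cdc' ignored (set empty)
after full input: {}  (accept=1 not in)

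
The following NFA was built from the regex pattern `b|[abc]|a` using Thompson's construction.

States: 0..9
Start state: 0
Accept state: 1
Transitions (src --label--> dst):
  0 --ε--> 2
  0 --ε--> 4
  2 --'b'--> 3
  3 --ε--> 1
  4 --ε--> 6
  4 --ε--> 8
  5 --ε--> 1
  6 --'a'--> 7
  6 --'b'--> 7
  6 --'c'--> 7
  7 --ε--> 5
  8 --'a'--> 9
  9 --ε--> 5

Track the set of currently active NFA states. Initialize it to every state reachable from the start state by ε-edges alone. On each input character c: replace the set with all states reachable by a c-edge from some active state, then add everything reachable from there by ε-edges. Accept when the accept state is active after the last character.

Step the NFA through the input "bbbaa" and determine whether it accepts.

Answer: REJECT

Derivation:
initial (ε-close {0}): {0,2,4,6,8}
'b' @ 1: {1,3,5,7}  ✓accept
'b' @ 2: {}  — no active states
rest 'baa' ignored (set empty)
end set {} — state 1 not in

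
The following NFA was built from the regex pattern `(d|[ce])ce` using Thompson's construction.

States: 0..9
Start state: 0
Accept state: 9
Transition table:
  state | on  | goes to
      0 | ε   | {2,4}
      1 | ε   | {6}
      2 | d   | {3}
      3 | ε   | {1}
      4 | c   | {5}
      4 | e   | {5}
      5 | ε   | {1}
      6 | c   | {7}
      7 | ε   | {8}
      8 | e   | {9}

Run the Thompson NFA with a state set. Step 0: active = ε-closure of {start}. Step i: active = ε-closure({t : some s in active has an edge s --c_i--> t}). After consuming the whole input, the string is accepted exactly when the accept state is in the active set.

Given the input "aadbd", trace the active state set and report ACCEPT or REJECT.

start: ε-closure({0}) = {0,2,4}
'a' @ 1: {}  — no active states
rest 'adbd' ignored (set empty)
final: {}; accept 9 not in set

Answer: REJECT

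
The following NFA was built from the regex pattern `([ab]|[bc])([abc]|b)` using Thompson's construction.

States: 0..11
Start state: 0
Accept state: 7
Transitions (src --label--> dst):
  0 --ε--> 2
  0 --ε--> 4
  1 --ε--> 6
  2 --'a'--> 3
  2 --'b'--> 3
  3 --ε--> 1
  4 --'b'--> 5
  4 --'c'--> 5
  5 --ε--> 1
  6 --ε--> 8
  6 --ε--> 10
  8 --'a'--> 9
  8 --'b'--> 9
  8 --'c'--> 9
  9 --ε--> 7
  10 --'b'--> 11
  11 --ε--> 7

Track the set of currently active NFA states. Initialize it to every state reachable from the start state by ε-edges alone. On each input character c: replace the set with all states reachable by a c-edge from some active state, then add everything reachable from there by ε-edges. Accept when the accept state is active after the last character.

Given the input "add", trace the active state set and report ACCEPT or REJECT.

Answer: REJECT

Derivation:
start: ε-closure({0}) = {0,2,4}
'a' @ 1: {1,3,6,8,10}
'd' @ 2: {}  — no active states
rest 'd' ignored (set empty)
end set {} — state 7 not in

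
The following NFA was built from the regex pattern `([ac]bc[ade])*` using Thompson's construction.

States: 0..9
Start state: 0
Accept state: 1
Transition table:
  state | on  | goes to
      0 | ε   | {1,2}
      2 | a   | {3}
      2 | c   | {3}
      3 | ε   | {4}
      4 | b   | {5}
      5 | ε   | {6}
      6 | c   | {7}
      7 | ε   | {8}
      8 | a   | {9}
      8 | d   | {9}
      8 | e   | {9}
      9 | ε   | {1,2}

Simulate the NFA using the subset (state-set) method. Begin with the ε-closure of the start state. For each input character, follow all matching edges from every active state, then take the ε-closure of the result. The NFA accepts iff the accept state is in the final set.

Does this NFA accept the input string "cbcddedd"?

initial (ε-close {0}): {0,1,2}
'c' @ 1: {3,4}
'b' @ 2: {5,6}
'c' @ 3: {7,8}
'd' @ 4: {1,2,9}  (accept∈set)
'd' @ 5: {}  — dead — no transitions
rest 'edd' ignored (set empty)
final: {}; accept 1 not in set

Answer: REJECT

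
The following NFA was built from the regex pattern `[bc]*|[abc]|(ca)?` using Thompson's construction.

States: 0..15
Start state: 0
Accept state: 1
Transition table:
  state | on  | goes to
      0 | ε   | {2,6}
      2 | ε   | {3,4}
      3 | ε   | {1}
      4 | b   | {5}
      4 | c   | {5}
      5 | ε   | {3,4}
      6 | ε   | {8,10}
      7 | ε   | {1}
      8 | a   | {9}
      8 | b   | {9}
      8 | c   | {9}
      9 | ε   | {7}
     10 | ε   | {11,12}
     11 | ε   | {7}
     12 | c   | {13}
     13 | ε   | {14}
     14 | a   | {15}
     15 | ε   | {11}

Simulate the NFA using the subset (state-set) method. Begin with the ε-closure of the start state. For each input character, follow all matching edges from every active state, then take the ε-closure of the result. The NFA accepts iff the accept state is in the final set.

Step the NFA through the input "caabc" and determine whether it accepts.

start: ε-closure({0}) = {0,1,2,3,4,6,7,8,10,11,12}
'c' @ 1: {1,3,4,5,7,9,13,14}  (accept∈set)
'a' @ 2: {1,7,11,15}  (accept∈set)
'a' @ 3: {}  — dead — no transitions
rest 'bc' ignored (set empty)
final: {}; accept 1 not in set

Answer: REJECT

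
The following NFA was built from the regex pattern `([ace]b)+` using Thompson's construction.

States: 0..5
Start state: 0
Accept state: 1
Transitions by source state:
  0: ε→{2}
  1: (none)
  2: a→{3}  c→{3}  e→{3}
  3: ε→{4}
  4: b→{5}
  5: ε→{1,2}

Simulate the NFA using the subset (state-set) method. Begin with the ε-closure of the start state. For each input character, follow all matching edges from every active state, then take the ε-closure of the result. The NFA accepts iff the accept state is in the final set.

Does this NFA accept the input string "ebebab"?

S₀ = ε-closure({0}) = {0,2}
'e' @ 1: {3,4}
'b' @ 2: {1,2,5}  [accepting]
'e' @ 3: {3,4}
'b' @ 4: {1,2,5}  [accepting]
'a' @ 5: {3,4}
'b' @ 6: {1,2,5}  [accepting]
final: {1,2,5}; accept 1 in set

Answer: ACCEPT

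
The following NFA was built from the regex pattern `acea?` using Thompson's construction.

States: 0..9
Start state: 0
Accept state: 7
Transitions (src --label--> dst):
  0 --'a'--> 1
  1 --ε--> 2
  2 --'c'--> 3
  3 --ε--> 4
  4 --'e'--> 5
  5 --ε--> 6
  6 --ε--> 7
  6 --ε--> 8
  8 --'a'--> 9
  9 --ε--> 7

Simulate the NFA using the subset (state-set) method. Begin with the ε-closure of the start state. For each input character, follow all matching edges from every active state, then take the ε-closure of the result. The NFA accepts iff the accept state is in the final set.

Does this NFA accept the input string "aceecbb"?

Answer: REJECT

Trace:
start: ε-closure({0}) = {0}
'a' @ 1: {1,2}
'c' @ 2: {3,4}
'e' @ 3: {5,6,7,8}  (accept∈set)
'e' @ 4: {}  — state set empty
rest 'cbb' ignored (set empty)
end set {} — state 7 not in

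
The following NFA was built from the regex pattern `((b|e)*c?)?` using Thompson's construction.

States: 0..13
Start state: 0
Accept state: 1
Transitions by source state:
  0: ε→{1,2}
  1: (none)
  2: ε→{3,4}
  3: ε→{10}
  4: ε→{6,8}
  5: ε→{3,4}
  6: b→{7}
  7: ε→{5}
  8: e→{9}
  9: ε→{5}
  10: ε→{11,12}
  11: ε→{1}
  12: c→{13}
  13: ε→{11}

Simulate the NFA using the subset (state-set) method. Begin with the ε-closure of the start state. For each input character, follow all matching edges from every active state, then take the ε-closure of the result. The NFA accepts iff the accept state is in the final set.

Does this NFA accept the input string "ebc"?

start: ε-closure({0}) = {0,1,2,3,4,6,8,10,11,12}
'e' @ 1: {1,3,4,5,6,8,9,10,11,12}  ✓accept
'b' @ 2: {1,3,4,5,6,7,8,10,11,12}  ✓accept
'c' @ 3: {1,11,13}  ✓accept
end set {1,11,13} — state 1 in

Answer: ACCEPT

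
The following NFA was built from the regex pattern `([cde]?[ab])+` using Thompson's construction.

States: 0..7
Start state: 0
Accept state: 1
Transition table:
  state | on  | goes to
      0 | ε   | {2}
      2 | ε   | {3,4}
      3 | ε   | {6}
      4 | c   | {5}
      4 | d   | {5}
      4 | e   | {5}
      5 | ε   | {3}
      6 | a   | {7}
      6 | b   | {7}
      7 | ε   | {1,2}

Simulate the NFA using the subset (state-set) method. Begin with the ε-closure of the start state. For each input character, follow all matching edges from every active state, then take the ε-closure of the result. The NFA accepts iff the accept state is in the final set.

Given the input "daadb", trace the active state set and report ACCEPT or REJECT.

initial (ε-close {0}): {0,2,3,4,6}
'd' @ 1: {3,5,6}
'a' @ 2: {1,2,3,4,6,7}  [accepting]
'a' @ 3: {1,2,3,4,6,7}  [accepting]
'd' @ 4: {3,5,6}
'b' @ 5: {1,2,3,4,6,7}  [accepting]
after full input: {1,2,3,4,6,7}  (accept=1 in)

Answer: ACCEPT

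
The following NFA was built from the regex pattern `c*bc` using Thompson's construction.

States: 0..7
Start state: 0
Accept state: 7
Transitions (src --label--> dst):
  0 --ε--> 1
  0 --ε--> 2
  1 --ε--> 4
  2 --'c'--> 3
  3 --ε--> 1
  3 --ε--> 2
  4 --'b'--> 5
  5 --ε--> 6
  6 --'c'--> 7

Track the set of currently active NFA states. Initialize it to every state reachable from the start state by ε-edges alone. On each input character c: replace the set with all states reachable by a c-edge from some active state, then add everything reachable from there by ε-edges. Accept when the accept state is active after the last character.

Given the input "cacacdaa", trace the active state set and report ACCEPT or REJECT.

Answer: REJECT

Steps:
start: ε-closure({0}) = {0,1,2,4}
'c' @ 1: {1,2,3,4}
'a' @ 2: {}  — state set empty
rest 'cacdaa' ignored (set empty)
final: {}; accept 7 not in set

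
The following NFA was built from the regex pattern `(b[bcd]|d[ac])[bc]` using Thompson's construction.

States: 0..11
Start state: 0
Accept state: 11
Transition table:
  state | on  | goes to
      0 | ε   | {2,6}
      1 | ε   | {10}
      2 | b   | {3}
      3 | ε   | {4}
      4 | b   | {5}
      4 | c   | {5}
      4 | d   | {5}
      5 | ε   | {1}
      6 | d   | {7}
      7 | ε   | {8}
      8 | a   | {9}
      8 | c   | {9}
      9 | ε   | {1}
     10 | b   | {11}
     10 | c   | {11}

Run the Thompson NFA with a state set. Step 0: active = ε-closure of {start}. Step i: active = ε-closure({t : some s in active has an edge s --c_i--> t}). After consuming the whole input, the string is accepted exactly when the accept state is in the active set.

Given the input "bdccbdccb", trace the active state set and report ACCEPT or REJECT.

Answer: REJECT

Derivation:
S₀ = ε-closure({0}) = {0,2,6}
'b' @ 1: {3,4}
'd' @ 2: {1,5,10}
'c' @ 3: {11}  (accept∈set)
'c' @ 4: {}  — state set empty
rest 'bdccb' ignored (set empty)
after full input: {}  (accept=11 not in)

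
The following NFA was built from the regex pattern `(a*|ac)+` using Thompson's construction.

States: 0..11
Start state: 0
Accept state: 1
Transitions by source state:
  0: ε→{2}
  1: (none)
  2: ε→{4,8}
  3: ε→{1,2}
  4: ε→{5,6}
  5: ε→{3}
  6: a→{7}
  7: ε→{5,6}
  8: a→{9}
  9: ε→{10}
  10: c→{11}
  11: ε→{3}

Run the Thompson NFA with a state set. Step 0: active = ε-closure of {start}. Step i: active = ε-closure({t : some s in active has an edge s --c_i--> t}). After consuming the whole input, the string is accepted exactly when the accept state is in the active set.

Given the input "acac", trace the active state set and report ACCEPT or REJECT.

Answer: ACCEPT

Derivation:
S₀ = ε-closure({0}) = {0,1,2,3,4,5,6,8}
'a' @ 1: {1,2,3,4,5,6,7,8,9,10}  (accept∈set)
'c' @ 2: {1,2,3,4,5,6,8,11}  (accept∈set)
'a' @ 3: {1,2,3,4,5,6,7,8,9,10}  (accept∈set)
'c' @ 4: {1,2,3,4,5,6,8,11}  (accept∈set)
final: {1,2,3,4,5,6,8,11}; accept 1 in set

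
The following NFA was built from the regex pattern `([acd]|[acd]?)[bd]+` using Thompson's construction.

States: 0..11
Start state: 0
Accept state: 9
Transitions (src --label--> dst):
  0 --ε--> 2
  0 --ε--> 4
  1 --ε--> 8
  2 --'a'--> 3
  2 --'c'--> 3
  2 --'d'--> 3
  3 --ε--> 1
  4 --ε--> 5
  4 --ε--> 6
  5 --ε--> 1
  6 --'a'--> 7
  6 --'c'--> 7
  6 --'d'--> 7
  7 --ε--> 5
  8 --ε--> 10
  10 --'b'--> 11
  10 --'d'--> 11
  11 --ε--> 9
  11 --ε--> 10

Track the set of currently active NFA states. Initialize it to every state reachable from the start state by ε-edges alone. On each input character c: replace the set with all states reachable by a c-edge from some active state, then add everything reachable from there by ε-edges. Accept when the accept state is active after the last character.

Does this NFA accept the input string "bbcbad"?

Answer: REJECT

Derivation:
initial (ε-close {0}): {0,1,2,4,5,6,8,10}
'b' @ 1: {9,10,11}  (accept∈set)
'b' @ 2: {9,10,11}  (accept∈set)
'c' @ 3: {}  — dead — no transitions
rest 'bad' ignored (set empty)
after full input: {}  (accept=9 not in)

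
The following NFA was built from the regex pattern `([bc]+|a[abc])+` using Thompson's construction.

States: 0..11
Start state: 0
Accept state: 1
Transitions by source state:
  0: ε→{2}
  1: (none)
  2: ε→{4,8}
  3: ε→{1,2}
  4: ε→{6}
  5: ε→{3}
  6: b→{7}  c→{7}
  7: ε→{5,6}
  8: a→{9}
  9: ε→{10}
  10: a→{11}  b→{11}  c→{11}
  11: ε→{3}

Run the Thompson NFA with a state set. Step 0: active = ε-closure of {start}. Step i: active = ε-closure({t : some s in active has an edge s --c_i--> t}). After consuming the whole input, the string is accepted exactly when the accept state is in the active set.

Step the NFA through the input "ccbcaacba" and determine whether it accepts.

Answer: REJECT

Derivation:
initial (ε-close {0}): {0,2,4,6,8}
'c' @ 1: {1,2,3,4,5,6,7,8}  (accept∈set)
'c' @ 2: {1,2,3,4,5,6,7,8}  (accept∈set)
'b' @ 3: {1,2,3,4,5,6,7,8}  (accept∈set)
'c' @ 4: {1,2,3,4,5,6,7,8}  (accept∈set)
'a' @ 5: {9,10}
'a' @ 6: {1,2,3,4,6,8,11}  (accept∈set)
'c' @ 7: {1,2,3,4,5,6,7,8}  (accept∈set)
'b' @ 8: {1,2,3,4,5,6,7,8}  (accept∈set)
'a' @ 9: {9,10}
end set {9,10} — state 1 not in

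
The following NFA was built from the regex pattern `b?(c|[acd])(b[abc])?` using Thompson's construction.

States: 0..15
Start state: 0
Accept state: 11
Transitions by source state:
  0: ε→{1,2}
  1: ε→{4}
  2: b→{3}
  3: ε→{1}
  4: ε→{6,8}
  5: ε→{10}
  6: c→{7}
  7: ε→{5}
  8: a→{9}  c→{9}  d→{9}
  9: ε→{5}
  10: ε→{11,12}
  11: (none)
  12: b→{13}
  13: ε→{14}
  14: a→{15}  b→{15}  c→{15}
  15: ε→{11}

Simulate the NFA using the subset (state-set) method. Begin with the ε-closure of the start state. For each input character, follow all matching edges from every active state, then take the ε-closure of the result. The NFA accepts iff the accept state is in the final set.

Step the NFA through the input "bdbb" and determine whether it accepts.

Answer: ACCEPT

Trace:
initial (ε-close {0}): {0,1,2,4,6,8}
'b' @ 1: {1,3,4,6,8}
'd' @ 2: {5,9,10,11,12}  [accepting]
'b' @ 3: {13,14}
'b' @ 4: {11,15}  [accepting]
final: {11,15}; accept 11 in set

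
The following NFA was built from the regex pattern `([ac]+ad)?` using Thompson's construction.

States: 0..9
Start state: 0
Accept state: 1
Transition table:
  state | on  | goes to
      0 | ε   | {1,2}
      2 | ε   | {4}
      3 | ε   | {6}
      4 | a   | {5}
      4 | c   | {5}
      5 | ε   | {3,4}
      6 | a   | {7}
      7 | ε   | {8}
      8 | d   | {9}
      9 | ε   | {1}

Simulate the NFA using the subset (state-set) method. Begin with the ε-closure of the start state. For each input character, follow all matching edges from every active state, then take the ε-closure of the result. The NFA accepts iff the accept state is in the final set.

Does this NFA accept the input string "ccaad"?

S₀ = ε-closure({0}) = {0,1,2,4}
'c' @ 1: {3,4,5,6}
'c' @ 2: {3,4,5,6}
'a' @ 3: {3,4,5,6,7,8}
'a' @ 4: {3,4,5,6,7,8}
'd' @ 5: {1,9}  (accept∈set)
after full input: {1,9}  (accept=1 in)

Answer: ACCEPT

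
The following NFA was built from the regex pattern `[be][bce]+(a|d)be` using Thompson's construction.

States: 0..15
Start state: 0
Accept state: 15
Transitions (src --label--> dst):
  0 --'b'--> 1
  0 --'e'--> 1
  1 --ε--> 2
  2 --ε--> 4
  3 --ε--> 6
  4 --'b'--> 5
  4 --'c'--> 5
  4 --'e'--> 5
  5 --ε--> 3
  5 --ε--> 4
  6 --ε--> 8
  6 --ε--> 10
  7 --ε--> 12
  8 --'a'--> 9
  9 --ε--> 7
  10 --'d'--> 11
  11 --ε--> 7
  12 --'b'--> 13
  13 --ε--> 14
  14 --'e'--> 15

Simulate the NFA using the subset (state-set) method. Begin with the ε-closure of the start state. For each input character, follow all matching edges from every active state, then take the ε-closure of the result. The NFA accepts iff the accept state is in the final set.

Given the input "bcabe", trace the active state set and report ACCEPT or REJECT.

start: ε-closure({0}) = {0}
'b' @ 1: {1,2,4}
'c' @ 2: {3,4,5,6,8,10}
'a' @ 3: {7,9,12}
'b' @ 4: {13,14}
'e' @ 5: {15}  [accepting]
after full input: {15}  (accept=15 in)

Answer: ACCEPT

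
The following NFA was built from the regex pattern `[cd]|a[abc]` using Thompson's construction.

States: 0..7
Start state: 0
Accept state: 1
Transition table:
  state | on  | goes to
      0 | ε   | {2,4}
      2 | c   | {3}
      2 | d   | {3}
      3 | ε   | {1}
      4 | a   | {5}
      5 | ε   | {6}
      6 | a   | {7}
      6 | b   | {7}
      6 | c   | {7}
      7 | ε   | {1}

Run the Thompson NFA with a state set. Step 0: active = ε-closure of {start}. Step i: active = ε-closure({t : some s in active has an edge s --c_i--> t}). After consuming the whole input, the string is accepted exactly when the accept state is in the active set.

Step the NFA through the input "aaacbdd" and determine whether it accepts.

Answer: REJECT

Derivation:
initial (ε-close {0}): {0,2,4}
'a' @ 1: {5,6}
'a' @ 2: {1,7}  ✓accept
'a' @ 3: {}  — no active states
rest 'cbdd' ignored (set empty)
final: {}; accept 1 not in set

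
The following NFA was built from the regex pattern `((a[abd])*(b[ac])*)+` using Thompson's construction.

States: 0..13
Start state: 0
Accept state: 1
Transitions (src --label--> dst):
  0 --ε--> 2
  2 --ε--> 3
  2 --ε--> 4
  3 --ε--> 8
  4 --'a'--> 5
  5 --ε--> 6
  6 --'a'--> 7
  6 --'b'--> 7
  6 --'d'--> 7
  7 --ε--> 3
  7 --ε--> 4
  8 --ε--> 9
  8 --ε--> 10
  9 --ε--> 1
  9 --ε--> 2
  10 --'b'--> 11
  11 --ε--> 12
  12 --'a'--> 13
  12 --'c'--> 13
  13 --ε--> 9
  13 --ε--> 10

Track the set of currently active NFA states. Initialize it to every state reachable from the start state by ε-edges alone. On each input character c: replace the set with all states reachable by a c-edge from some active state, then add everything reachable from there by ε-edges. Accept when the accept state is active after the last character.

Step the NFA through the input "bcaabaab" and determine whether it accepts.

start: ε-closure({0}) = {0,1,2,3,4,8,9,10}
'b' @ 1: {11,12}
'c' @ 2: {1,2,3,4,8,9,10,13}  [accepting]
'a' @ 3: {5,6}
'a' @ 4: {1,2,3,4,7,8,9,10}  [accepting]
'b' @ 5: {11,12}
'a' @ 6: {1,2,3,4,8,9,10,13}  [accepting]
'a' @ 7: {5,6}
'b' @ 8: {1,2,3,4,7,8,9,10}  [accepting]
after full input: {1,2,3,4,7,8,9,10}  (accept=1 in)

Answer: ACCEPT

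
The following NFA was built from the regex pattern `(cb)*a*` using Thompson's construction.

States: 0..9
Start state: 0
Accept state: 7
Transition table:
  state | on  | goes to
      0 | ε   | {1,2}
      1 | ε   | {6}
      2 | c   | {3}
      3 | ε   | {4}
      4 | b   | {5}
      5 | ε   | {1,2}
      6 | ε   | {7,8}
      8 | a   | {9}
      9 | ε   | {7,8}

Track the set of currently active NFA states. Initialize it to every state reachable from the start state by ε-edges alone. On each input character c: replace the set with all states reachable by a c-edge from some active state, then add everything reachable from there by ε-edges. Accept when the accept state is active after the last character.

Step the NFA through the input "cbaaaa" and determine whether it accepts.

S₀ = ε-closure({0}) = {0,1,2,6,7,8}
'c' @ 1: {3,4}
'b' @ 2: {1,2,5,6,7,8}  (accept∈set)
'a' @ 3: {7,8,9}  (accept∈set)
'a' @ 4: {7,8,9}  (accept∈set)
'a' @ 5: {7,8,9}  (accept∈set)
'a' @ 6: {7,8,9}  (accept∈set)
after full input: {7,8,9}  (accept=7 in)

Answer: ACCEPT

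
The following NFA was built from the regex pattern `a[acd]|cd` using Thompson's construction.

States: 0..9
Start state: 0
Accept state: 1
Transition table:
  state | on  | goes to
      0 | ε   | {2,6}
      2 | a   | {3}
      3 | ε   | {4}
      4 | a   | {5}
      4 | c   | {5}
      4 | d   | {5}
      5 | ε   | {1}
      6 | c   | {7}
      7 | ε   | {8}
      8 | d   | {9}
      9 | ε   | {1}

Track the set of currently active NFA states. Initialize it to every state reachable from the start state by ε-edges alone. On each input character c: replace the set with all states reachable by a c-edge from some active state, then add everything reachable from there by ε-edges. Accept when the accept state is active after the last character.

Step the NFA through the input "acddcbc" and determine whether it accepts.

Answer: REJECT

Derivation:
start: ε-closure({0}) = {0,2,6}
'a' @ 1: {3,4}
'c' @ 2: {1,5}  ✓accept
'd' @ 3: {}  — no active states
rest 'dcbc' ignored (set empty)
after full input: {}  (accept=1 not in)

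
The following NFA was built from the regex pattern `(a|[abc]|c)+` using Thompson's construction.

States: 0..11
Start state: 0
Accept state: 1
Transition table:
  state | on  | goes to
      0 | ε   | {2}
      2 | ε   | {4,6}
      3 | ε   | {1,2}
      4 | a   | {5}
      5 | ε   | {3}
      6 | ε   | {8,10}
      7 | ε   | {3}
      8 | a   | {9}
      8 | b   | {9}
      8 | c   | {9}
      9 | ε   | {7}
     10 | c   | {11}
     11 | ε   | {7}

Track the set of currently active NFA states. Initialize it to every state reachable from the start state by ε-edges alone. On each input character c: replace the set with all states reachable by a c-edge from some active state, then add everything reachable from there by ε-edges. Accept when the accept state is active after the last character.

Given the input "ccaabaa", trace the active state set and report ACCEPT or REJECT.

Answer: ACCEPT

Steps:
start: ε-closure({0}) = {0,2,4,6,8,10}
'c' @ 1: {1,2,3,4,6,7,8,9,10,11}  (accept∈set)
'c' @ 2: {1,2,3,4,6,7,8,9,10,11}  (accept∈set)
'a' @ 3: {1,2,3,4,5,6,7,8,9,10}  (accept∈set)
'a' @ 4: {1,2,3,4,5,6,7,8,9,10}  (accept∈set)
'b' @ 5: {1,2,3,4,6,7,8,9,10}  (accept∈set)
'a' @ 6: {1,2,3,4,5,6,7,8,9,10}  (accept∈set)
'a' @ 7: {1,2,3,4,5,6,7,8,9,10}  (accept∈set)
end set {1,2,3,4,5,6,7,8,9,10} — state 1 in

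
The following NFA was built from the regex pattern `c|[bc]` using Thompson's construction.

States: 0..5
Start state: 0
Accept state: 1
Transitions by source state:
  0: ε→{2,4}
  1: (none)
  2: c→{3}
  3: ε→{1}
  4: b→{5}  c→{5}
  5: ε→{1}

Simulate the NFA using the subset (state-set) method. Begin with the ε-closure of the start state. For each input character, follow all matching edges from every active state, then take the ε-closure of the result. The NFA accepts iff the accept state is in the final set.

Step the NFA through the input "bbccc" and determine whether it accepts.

start: ε-closure({0}) = {0,2,4}
'b' @ 1: {1,5}  [accepting]
'b' @ 2: {}  — dead — no transitions
rest 'ccc' ignored (set empty)
after full input: {}  (accept=1 not in)

Answer: REJECT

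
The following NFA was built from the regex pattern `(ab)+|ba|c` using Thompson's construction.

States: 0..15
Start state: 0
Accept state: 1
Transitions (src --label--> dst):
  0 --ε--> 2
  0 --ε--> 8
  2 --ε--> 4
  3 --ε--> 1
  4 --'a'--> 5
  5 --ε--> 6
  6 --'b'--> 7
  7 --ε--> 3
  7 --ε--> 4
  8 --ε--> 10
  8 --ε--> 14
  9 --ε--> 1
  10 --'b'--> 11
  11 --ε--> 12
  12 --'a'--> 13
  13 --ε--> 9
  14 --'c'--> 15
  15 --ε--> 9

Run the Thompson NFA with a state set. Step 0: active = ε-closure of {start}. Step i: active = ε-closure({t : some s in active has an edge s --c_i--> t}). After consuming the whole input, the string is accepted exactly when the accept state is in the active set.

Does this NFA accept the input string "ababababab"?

Answer: ACCEPT

Steps:
start: ε-closure({0}) = {0,2,4,8,10,14}
'a' @ 1: {5,6}
'b' @ 2: {1,3,4,7}  ✓accept
'a' @ 3: {5,6}
'b' @ 4: {1,3,4,7}  ✓accept
'a' @ 5: {5,6}
'b' @ 6: {1,3,4,7}  ✓accept
'a' @ 7: {5,6}
'b' @ 8: {1,3,4,7}  ✓accept
'a' @ 9: {5,6}
'b' @ 10: {1,3,4,7}  ✓accept
final: {1,3,4,7}; accept 1 in set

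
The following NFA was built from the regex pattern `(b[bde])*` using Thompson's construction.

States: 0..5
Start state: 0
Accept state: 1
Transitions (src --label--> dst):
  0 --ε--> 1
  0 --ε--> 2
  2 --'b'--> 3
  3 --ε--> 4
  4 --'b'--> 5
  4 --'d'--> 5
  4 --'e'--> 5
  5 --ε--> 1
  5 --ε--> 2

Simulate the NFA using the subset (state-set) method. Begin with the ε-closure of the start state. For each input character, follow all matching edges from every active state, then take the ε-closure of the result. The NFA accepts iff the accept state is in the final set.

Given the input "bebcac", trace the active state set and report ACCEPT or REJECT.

Answer: REJECT

Steps:
initial (ε-close {0}): {0,1,2}
'b' @ 1: {3,4}
'e' @ 2: {1,2,5}  (accept∈set)
'b' @ 3: {3,4}
'c' @ 4: {}  — state set empty
rest 'ac' ignored (set empty)
after full input: {}  (accept=1 not in)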